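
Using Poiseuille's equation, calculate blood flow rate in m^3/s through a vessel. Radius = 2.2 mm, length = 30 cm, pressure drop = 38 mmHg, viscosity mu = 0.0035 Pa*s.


Q = pi*r^4*dP / (8*mu*L)
r = 0.0022 m, L = 0.3 m
dP = 38 mmHg = 5066.236 Pa
Q = 4.4386e-05 m^3/s


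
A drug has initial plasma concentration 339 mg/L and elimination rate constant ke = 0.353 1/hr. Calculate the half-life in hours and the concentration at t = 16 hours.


t_half = ln(2) / ke = 0.693147 / 0.353 = 1.964 hr
C(t) = C0 * exp(-ke*t) = 339 * exp(-0.353*16)
C(16) = 1.195 mg/L


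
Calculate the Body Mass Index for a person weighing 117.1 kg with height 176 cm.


BMI = weight / height^2
height = 176 cm = 1.76 m
BMI = 117.1 / 1.76^2
BMI = 37.8 kg/m^2


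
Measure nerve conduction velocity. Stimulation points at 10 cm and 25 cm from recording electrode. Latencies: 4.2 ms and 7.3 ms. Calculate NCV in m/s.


Distance = (25 - 10) / 100 = 0.15 m
dt = (7.3 - 4.2) / 1000 = 0.0031 s
NCV = dist / dt = 48.39 m/s


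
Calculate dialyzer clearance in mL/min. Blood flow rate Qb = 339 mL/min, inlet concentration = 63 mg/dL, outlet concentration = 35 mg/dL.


K = Qb * (Cb_in - Cb_out) / Cb_in
K = 339 * (63 - 35) / 63
K = 150.7 mL/min


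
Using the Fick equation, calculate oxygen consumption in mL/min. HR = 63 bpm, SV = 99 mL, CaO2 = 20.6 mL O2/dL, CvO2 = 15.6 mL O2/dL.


CO = HR*SV = 63*99/1000 = 6.237 L/min
a-v O2 diff = 20.6 - 15.6 = 5 mL/dL
VO2 = CO * (CaO2-CvO2) * 10 dL/L
VO2 = 6.237 * 5 * 10
VO2 = 311.9 mL/min


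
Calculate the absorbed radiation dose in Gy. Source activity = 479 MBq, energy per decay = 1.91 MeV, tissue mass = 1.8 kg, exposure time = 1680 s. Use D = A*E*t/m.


A = 479 MBq = 4.7900e+08 Bq
E = 1.91 MeV = 3.05982e-13 J
D = A*E*t/m = 4.7900e+08*3.05982e-13*1680/1.8
D = 0.1368 Gy


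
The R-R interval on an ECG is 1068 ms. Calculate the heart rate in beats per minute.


HR = 60 / RR_interval(s)
RR = 1068 ms = 1.068 s
HR = 60 / 1.068 = 56.18 bpm


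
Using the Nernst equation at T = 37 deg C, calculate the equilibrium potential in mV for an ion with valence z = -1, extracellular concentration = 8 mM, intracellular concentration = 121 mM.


E = (RT/(zF)) * ln(C_out/C_in)
T = 37 + 273.15 = 310.15 K
E = (8.314 * 310.15 / (-1 * 96485)) * ln(8/121)
E = 72.6 mV


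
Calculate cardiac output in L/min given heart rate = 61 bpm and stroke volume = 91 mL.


CO = HR * SV
CO = 61 * 91 / 1000
CO = 5.551 L/min


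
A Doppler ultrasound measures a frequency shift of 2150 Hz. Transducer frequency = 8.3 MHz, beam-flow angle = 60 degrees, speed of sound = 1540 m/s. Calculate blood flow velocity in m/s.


v = fd * c / (2 * f0 * cos(theta))
v = 2150 * 1540 / (2 * 8.3000e+06 * cos(60))
v = 0.3989 m/s


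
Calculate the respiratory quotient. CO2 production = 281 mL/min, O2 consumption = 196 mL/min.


RQ = VCO2 / VO2
RQ = 281 / 196
RQ = 1.434


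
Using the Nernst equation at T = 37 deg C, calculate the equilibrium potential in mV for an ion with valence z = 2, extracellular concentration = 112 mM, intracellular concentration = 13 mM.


E = (RT/(zF)) * ln(C_out/C_in)
T = 37 + 273.15 = 310.15 K
E = (8.314 * 310.15 / (2 * 96485)) * ln(112/13)
E = 28.78 mV


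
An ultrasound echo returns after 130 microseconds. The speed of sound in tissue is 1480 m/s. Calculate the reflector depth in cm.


depth = c * t / 2
t = 130 us = 1.3000e-04 s
depth = 1480 * 1.3000e-04 / 2
depth = 0.0962 m = 9.62 cm


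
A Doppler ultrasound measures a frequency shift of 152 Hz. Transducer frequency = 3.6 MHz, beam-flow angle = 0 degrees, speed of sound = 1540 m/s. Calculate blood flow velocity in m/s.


v = fd * c / (2 * f0 * cos(theta))
v = 152 * 1540 / (2 * 3.6000e+06 * cos(0))
v = 0.03251 m/s


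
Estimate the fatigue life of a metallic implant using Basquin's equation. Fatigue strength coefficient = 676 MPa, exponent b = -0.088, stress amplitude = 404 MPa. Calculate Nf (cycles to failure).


sigma_a = sigma_f' * (2Nf)^b
2Nf = (sigma_a/sigma_f')^(1/b)
2Nf = (404/676)^(1/-0.088)
2Nf = 347.14836
Nf = 173.6


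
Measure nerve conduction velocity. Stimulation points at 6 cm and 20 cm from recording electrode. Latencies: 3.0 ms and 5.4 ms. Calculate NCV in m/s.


Distance = (20 - 6) / 100 = 0.14 m
dt = (5.4 - 3.0) / 1000 = 0.0024 s
NCV = dist / dt = 58.33 m/s


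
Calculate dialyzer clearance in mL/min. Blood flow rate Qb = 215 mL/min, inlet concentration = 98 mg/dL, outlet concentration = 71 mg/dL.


K = Qb * (Cb_in - Cb_out) / Cb_in
K = 215 * (98 - 71) / 98
K = 59.23 mL/min


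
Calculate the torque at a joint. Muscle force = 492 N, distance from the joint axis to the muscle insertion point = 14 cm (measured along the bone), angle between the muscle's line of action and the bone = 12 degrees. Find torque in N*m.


Torque = F * d * sin(theta)   (moment arm = d*sin(theta))
d = 14 cm = 0.14 m
Torque = 492 * 0.14 * sin(12)
Torque = 14.32 N*m


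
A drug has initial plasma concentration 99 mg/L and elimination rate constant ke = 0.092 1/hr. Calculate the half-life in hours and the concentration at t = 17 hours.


t_half = ln(2) / ke = 0.693147 / 0.092 = 7.534 hr
C(t) = C0 * exp(-ke*t) = 99 * exp(-0.092*17)
C(17) = 20.72 mg/L


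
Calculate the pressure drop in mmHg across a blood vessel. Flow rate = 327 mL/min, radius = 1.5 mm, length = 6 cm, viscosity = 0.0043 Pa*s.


dP = 8*mu*L*Q / (pi*r^4)
Q = 327 mL/min = 5.45e-06 m^3/s
dP = 707.28 Pa = 707.28 / 133.322 mmHg = 5.305 mmHg


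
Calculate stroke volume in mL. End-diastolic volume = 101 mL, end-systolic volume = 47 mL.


SV = EDV - ESV
SV = 101 - 47
SV = 54 mL


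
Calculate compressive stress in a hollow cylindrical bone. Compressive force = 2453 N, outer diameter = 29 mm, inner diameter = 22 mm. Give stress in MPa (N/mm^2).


A = pi*(r_o^2 - r_i^2)
r_o = 14.5 mm, r_i = 11 mm
A = 280.387 mm^2
sigma = F/A = 2453 / 280.387
sigma = 8.749 MPa


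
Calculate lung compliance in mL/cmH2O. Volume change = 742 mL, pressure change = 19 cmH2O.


C = dV / dP
C = 742 / 19
C = 39.05 mL/cmH2O


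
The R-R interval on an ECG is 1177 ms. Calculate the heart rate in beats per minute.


HR = 60 / RR_interval(s)
RR = 1177 ms = 1.177 s
HR = 60 / 1.177 = 50.98 bpm


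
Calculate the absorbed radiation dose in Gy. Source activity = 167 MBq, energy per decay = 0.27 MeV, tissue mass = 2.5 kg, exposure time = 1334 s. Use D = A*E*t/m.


A = 167 MBq = 1.6700e+08 Bq
E = 0.27 MeV = 4.3254e-14 J
D = A*E*t/m = 1.6700e+08*4.3254e-14*1334/2.5
D = 0.003854 Gy


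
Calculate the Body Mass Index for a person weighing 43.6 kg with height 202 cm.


BMI = weight / height^2
height = 202 cm = 2.02 m
BMI = 43.6 / 2.02^2
BMI = 10.69 kg/m^2


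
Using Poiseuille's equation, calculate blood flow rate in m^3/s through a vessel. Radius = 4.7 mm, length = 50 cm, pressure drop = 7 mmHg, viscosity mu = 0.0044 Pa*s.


Q = pi*r^4*dP / (8*mu*L)
r = 0.0047 m, L = 0.5 m
dP = 7 mmHg = 933.254 Pa
Q = 8.1288e-05 m^3/s


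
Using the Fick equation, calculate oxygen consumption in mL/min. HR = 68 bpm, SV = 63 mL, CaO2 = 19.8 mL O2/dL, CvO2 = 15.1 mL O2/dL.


CO = HR*SV = 68*63/1000 = 4.284 L/min
a-v O2 diff = 19.8 - 15.1 = 4.7 mL/dL
VO2 = CO * (CaO2-CvO2) * 10 dL/L
VO2 = 4.284 * 4.7 * 10
VO2 = 201.3 mL/min


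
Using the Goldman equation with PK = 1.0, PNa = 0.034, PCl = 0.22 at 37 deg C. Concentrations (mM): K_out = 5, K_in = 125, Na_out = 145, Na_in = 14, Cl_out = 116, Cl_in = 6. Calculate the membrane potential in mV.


Vm = (RT/F)*ln((PK*Ko + PNa*Nao + PCl*Cli)/(PK*Ki + PNa*Nai + PCl*Clo))
Numer = 11.25, Denom = 150.996
Vm = -69.4 mV


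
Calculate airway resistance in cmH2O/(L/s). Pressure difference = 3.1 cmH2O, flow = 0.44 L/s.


R = dP / flow
R = 3.1 / 0.44
R = 7.045 cmH2O/(L/s)


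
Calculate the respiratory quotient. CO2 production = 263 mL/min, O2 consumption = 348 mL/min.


RQ = VCO2 / VO2
RQ = 263 / 348
RQ = 0.7557


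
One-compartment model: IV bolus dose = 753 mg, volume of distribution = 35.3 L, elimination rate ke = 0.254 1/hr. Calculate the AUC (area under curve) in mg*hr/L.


C0 = Dose/Vd = 753/35.3 = 21.3314 mg/L
AUC = C0/ke = 21.3314/0.254
AUC = 83.98 mg*hr/L


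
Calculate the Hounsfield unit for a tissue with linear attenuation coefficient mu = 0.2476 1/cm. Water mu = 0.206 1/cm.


HU = ((mu_tissue - mu_water) / mu_water) * 1000
HU = ((0.2476 - 0.206) / 0.206) * 1000
HU = 201.9


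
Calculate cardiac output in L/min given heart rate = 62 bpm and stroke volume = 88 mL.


CO = HR * SV
CO = 62 * 88 / 1000
CO = 5.456 L/min


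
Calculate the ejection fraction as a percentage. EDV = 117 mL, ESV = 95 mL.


SV = EDV - ESV = 117 - 95 = 22 mL
EF = SV/EDV * 100 = 22/117 * 100
EF = 18.8%


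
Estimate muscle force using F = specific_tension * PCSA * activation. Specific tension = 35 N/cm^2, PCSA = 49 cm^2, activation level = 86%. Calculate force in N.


F = sigma * PCSA * activation
F = 35 * 49 * 0.86
F = 1475 N


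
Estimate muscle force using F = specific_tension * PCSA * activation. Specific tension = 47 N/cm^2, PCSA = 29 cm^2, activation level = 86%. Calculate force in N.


F = sigma * PCSA * activation
F = 47 * 29 * 0.86
F = 1172 N


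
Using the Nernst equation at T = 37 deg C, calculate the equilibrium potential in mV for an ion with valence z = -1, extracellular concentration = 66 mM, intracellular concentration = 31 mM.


E = (RT/(zF)) * ln(C_out/C_in)
T = 37 + 273.15 = 310.15 K
E = (8.314 * 310.15 / (-1 * 96485)) * ln(66/31)
E = -20.2 mV


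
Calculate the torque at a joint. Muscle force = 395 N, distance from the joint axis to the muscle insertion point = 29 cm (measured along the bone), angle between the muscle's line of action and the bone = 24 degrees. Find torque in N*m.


Torque = F * d * sin(theta)   (moment arm = d*sin(theta))
d = 29 cm = 0.29 m
Torque = 395 * 0.29 * sin(24)
Torque = 46.59 N*m


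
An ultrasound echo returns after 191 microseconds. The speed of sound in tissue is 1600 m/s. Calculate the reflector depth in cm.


depth = c * t / 2
t = 191 us = 1.9100e-04 s
depth = 1600 * 1.9100e-04 / 2
depth = 0.1528 m = 15.28 cm


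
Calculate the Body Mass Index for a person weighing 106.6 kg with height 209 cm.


BMI = weight / height^2
height = 209 cm = 2.09 m
BMI = 106.6 / 2.09^2
BMI = 24.4 kg/m^2


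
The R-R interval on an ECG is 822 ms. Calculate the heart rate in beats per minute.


HR = 60 / RR_interval(s)
RR = 822 ms = 0.822 s
HR = 60 / 0.822 = 72.99 bpm


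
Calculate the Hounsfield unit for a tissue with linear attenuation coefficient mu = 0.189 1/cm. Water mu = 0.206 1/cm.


HU = ((mu_tissue - mu_water) / mu_water) * 1000
HU = ((0.189 - 0.206) / 0.206) * 1000
HU = -82.52


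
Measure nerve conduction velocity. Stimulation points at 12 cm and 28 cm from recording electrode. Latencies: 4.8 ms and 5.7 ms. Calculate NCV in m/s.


Distance = (28 - 12) / 100 = 0.16 m
dt = (5.7 - 4.8) / 1000 = 9.0000e-04 s
NCV = dist / dt = 177.8 m/s


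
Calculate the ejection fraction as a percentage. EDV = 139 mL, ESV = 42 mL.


SV = EDV - ESV = 139 - 42 = 97 mL
EF = SV/EDV * 100 = 97/139 * 100
EF = 69.78%


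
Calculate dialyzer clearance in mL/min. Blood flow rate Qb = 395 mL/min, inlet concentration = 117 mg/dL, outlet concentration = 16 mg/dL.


K = Qb * (Cb_in - Cb_out) / Cb_in
K = 395 * (117 - 16) / 117
K = 341 mL/min


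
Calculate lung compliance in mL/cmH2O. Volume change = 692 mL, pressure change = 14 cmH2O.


C = dV / dP
C = 692 / 14
C = 49.43 mL/cmH2O


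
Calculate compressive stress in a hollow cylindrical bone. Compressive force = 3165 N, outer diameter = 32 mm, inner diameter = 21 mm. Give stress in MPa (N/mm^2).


A = pi*(r_o^2 - r_i^2)
r_o = 16 mm, r_i = 10.5 mm
A = 457.887 mm^2
sigma = F/A = 3165 / 457.887
sigma = 6.912 MPa


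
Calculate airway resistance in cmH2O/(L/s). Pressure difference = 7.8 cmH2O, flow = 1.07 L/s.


R = dP / flow
R = 7.8 / 1.07
R = 7.29 cmH2O/(L/s)


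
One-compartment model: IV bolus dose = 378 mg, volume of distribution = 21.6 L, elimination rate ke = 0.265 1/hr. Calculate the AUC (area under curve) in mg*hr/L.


C0 = Dose/Vd = 378/21.6 = 17.5 mg/L
AUC = C0/ke = 17.5/0.265
AUC = 66.04 mg*hr/L


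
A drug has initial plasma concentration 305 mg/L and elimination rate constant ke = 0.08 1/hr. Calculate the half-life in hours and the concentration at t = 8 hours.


t_half = ln(2) / ke = 0.693147 / 0.08 = 8.664 hr
C(t) = C0 * exp(-ke*t) = 305 * exp(-0.08*8)
C(8) = 160.8 mg/L


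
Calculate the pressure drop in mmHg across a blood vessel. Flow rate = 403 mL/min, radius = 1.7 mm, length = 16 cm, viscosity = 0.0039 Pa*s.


dP = 8*mu*L*Q / (pi*r^4)
Q = 403 mL/min = 6.71667e-06 m^3/s
dP = 1277.86 Pa = 1277.86 / 133.322 mmHg = 9.585 mmHg


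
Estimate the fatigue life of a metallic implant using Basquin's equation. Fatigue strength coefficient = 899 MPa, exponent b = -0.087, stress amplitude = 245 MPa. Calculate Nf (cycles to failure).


sigma_a = sigma_f' * (2Nf)^b
2Nf = (sigma_a/sigma_f')^(1/b)
2Nf = (245/899)^(1/-0.087)
2Nf = 3087320.3
Nf = 1.5437e+06


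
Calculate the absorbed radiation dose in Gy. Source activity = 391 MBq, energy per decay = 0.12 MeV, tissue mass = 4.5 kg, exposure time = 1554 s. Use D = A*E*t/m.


A = 391 MBq = 3.9100e+08 Bq
E = 0.12 MeV = 1.9224e-14 J
D = A*E*t/m = 3.9100e+08*1.9224e-14*1554/4.5
D = 0.002596 Gy


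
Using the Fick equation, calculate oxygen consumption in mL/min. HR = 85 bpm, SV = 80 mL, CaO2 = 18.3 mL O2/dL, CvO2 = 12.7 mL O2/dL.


CO = HR*SV = 85*80/1000 = 6.8 L/min
a-v O2 diff = 18.3 - 12.7 = 5.6 mL/dL
VO2 = CO * (CaO2-CvO2) * 10 dL/L
VO2 = 6.8 * 5.6 * 10
VO2 = 380.8 mL/min


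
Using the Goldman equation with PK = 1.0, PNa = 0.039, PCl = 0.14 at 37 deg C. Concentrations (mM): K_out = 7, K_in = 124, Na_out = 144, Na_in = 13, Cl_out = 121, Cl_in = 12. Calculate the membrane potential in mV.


Vm = (RT/F)*ln((PK*Ko + PNa*Nao + PCl*Cli)/(PK*Ki + PNa*Nai + PCl*Clo))
Numer = 14.296, Denom = 141.447
Vm = -61.25 mV


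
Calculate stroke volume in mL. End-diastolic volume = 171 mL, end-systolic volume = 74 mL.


SV = EDV - ESV
SV = 171 - 74
SV = 97 mL


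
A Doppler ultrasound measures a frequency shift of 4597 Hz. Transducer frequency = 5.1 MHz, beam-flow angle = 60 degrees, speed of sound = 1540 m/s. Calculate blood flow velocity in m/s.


v = fd * c / (2 * f0 * cos(theta))
v = 4597 * 1540 / (2 * 5.1000e+06 * cos(60))
v = 1.388 m/s


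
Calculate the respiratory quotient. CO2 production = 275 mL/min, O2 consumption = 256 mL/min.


RQ = VCO2 / VO2
RQ = 275 / 256
RQ = 1.074


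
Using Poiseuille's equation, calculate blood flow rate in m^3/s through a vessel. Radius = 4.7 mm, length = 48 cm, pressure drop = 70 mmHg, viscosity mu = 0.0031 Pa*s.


Q = pi*r^4*dP / (8*mu*L)
r = 0.0047 m, L = 0.48 m
dP = 70 mmHg = 9332.54 Pa
Q = 0.001202 m^3/s


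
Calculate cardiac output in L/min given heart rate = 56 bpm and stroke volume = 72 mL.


CO = HR * SV
CO = 56 * 72 / 1000
CO = 4.032 L/min


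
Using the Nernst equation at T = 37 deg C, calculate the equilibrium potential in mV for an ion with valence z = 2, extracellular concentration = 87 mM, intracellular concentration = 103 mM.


E = (RT/(zF)) * ln(C_out/C_in)
T = 37 + 273.15 = 310.15 K
E = (8.314 * 310.15 / (2 * 96485)) * ln(87/103)
E = -2.256 mV


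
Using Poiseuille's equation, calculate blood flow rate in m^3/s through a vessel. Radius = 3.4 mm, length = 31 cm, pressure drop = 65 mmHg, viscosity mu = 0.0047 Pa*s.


Q = pi*r^4*dP / (8*mu*L)
r = 0.0034 m, L = 0.31 m
dP = 65 mmHg = 8665.93 Pa
Q = 3.1213e-04 m^3/s


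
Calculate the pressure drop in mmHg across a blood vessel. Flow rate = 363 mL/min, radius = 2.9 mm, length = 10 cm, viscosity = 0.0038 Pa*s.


dP = 8*mu*L*Q / (pi*r^4)
Q = 363 mL/min = 6.05e-06 m^3/s
dP = 82.7727 Pa = 82.7727 / 133.322 mmHg = 0.6208 mmHg


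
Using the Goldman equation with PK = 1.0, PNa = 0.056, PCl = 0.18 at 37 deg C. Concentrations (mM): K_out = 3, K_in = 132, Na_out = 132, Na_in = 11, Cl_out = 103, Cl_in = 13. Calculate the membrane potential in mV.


Vm = (RT/F)*ln((PK*Ko + PNa*Nao + PCl*Cli)/(PK*Ki + PNa*Nai + PCl*Clo))
Numer = 12.732, Denom = 151.156
Vm = -66.12 mV


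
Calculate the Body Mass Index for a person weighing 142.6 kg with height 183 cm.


BMI = weight / height^2
height = 183 cm = 1.83 m
BMI = 142.6 / 1.83^2
BMI = 42.58 kg/m^2


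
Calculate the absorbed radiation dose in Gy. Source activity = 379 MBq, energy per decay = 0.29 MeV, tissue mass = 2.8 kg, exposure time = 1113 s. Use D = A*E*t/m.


A = 379 MBq = 3.7900e+08 Bq
E = 0.29 MeV = 4.6458e-14 J
D = A*E*t/m = 3.7900e+08*4.6458e-14*1113/2.8
D = 0.006999 Gy


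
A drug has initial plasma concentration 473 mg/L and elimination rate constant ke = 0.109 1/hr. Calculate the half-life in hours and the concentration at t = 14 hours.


t_half = ln(2) / ke = 0.693147 / 0.109 = 6.359 hr
C(t) = C0 * exp(-ke*t) = 473 * exp(-0.109*14)
C(14) = 102.8 mg/L


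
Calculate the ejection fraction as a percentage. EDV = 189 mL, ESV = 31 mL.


SV = EDV - ESV = 189 - 31 = 158 mL
EF = SV/EDV * 100 = 158/189 * 100
EF = 83.6%


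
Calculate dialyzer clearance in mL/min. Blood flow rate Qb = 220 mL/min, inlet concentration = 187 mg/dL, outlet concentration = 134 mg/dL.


K = Qb * (Cb_in - Cb_out) / Cb_in
K = 220 * (187 - 134) / 187
K = 62.35 mL/min


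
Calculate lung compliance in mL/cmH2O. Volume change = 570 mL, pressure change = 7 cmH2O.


C = dV / dP
C = 570 / 7
C = 81.43 mL/cmH2O


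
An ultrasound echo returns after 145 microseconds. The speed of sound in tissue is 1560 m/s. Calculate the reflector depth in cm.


depth = c * t / 2
t = 145 us = 1.4500e-04 s
depth = 1560 * 1.4500e-04 / 2
depth = 0.1131 m = 11.31 cm


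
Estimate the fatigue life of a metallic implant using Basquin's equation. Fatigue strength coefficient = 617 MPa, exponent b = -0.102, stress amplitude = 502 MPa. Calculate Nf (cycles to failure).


sigma_a = sigma_f' * (2Nf)^b
2Nf = (sigma_a/sigma_f')^(1/b)
2Nf = (502/617)^(1/-0.102)
2Nf = 7.5552611
Nf = 3.778


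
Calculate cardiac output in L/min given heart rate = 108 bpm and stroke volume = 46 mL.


CO = HR * SV
CO = 108 * 46 / 1000
CO = 4.968 L/min


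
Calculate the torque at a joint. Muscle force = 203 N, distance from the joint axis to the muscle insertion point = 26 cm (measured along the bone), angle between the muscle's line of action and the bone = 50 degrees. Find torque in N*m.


Torque = F * d * sin(theta)   (moment arm = d*sin(theta))
d = 26 cm = 0.26 m
Torque = 203 * 0.26 * sin(50)
Torque = 40.43 N*m


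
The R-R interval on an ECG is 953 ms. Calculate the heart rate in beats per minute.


HR = 60 / RR_interval(s)
RR = 953 ms = 0.953 s
HR = 60 / 0.953 = 62.96 bpm


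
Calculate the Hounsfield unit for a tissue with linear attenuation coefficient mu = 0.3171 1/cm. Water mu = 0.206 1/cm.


HU = ((mu_tissue - mu_water) / mu_water) * 1000
HU = ((0.3171 - 0.206) / 0.206) * 1000
HU = 539.3


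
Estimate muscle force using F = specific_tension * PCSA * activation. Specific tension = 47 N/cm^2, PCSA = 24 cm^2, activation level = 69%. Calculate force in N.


F = sigma * PCSA * activation
F = 47 * 24 * 0.69
F = 778.3 N


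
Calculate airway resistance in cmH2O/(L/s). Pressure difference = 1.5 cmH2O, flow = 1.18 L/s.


R = dP / flow
R = 1.5 / 1.18
R = 1.271 cmH2O/(L/s)


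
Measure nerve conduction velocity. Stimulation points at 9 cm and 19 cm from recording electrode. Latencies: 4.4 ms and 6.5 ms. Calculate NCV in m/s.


Distance = (19 - 9) / 100 = 0.1 m
dt = (6.5 - 4.4) / 1000 = 0.0021 s
NCV = dist / dt = 47.62 m/s


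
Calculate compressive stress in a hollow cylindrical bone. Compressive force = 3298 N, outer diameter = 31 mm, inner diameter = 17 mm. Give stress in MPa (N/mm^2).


A = pi*(r_o^2 - r_i^2)
r_o = 15.5 mm, r_i = 8.5 mm
A = 527.788 mm^2
sigma = F/A = 3298 / 527.788
sigma = 6.249 MPa


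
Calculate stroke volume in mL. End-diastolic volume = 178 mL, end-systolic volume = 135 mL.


SV = EDV - ESV
SV = 178 - 135
SV = 43 mL


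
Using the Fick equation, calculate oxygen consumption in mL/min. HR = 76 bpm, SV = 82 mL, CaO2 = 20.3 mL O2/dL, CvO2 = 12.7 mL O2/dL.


CO = HR*SV = 76*82/1000 = 6.232 L/min
a-v O2 diff = 20.3 - 12.7 = 7.6 mL/dL
VO2 = CO * (CaO2-CvO2) * 10 dL/L
VO2 = 6.232 * 7.6 * 10
VO2 = 473.6 mL/min


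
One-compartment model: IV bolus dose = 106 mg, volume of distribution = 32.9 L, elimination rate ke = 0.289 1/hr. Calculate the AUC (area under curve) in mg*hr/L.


C0 = Dose/Vd = 106/32.9 = 3.22188 mg/L
AUC = C0/ke = 3.22188/0.289
AUC = 11.15 mg*hr/L


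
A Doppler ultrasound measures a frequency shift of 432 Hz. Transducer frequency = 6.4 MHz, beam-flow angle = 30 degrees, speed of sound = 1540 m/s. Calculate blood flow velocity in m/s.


v = fd * c / (2 * f0 * cos(theta))
v = 432 * 1540 / (2 * 6.4000e+06 * cos(30))
v = 0.06002 m/s


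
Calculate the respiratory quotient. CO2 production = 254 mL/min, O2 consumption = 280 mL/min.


RQ = VCO2 / VO2
RQ = 254 / 280
RQ = 0.9071


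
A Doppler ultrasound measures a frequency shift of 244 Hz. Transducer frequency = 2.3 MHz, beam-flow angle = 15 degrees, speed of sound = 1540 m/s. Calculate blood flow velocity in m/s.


v = fd * c / (2 * f0 * cos(theta))
v = 244 * 1540 / (2 * 2.3000e+06 * cos(15))
v = 0.08457 m/s


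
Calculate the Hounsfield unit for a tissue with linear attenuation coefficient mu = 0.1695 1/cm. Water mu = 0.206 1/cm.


HU = ((mu_tissue - mu_water) / mu_water) * 1000
HU = ((0.1695 - 0.206) / 0.206) * 1000
HU = -177.2


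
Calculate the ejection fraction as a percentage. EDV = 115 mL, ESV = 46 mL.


SV = EDV - ESV = 115 - 46 = 69 mL
EF = SV/EDV * 100 = 69/115 * 100
EF = 60%


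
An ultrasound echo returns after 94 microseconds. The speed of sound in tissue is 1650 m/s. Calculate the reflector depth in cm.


depth = c * t / 2
t = 94 us = 9.4000e-05 s
depth = 1650 * 9.4000e-05 / 2
depth = 0.07755 m = 7.755 cm


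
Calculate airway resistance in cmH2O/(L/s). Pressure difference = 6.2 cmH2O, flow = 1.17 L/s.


R = dP / flow
R = 6.2 / 1.17
R = 5.299 cmH2O/(L/s)


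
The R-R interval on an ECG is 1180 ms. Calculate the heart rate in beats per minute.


HR = 60 / RR_interval(s)
RR = 1180 ms = 1.18 s
HR = 60 / 1.18 = 50.85 bpm


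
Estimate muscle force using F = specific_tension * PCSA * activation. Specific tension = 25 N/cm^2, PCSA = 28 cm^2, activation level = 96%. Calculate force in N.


F = sigma * PCSA * activation
F = 25 * 28 * 0.96
F = 672 N


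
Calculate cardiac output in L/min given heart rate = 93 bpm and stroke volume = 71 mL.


CO = HR * SV
CO = 93 * 71 / 1000
CO = 6.603 L/min


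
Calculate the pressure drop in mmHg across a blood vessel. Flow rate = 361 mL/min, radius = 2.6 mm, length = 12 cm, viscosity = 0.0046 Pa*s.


dP = 8*mu*L*Q / (pi*r^4)
Q = 361 mL/min = 6.01667e-06 m^3/s
dP = 185.073 Pa = 185.073 / 133.322 mmHg = 1.388 mmHg


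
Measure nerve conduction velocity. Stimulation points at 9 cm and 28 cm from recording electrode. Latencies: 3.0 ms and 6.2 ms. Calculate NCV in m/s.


Distance = (28 - 9) / 100 = 0.19 m
dt = (6.2 - 3.0) / 1000 = 0.0032 s
NCV = dist / dt = 59.38 m/s


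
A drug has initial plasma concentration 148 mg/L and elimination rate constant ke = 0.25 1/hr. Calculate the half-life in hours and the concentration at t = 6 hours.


t_half = ln(2) / ke = 0.693147 / 0.25 = 2.773 hr
C(t) = C0 * exp(-ke*t) = 148 * exp(-0.25*6)
C(6) = 33.02 mg/L


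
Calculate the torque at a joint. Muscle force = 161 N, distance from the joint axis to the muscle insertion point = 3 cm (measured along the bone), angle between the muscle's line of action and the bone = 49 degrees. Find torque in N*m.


Torque = F * d * sin(theta)   (moment arm = d*sin(theta))
d = 3 cm = 0.03 m
Torque = 161 * 0.03 * sin(49)
Torque = 3.645 N*m


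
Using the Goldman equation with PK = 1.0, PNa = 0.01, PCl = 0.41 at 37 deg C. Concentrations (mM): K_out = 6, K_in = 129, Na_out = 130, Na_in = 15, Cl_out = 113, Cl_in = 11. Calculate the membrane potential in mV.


Vm = (RT/F)*ln((PK*Ko + PNa*Nao + PCl*Cli)/(PK*Ki + PNa*Nai + PCl*Clo))
Numer = 11.81, Denom = 175.48
Vm = -72.12 mV


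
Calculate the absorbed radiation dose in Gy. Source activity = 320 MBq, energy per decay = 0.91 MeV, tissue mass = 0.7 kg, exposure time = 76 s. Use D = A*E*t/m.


A = 320 MBq = 3.2000e+08 Bq
E = 0.91 MeV = 1.45782e-13 J
D = A*E*t/m = 3.2000e+08*1.45782e-13*76/0.7
D = 0.005065 Gy


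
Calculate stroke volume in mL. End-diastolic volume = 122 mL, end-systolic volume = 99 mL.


SV = EDV - ESV
SV = 122 - 99
SV = 23 mL


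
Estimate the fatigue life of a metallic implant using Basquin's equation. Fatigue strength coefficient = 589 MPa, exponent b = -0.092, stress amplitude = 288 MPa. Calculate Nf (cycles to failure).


sigma_a = sigma_f' * (2Nf)^b
2Nf = (sigma_a/sigma_f')^(1/b)
2Nf = (288/589)^(1/-0.092)
2Nf = 2384.6345
Nf = 1192


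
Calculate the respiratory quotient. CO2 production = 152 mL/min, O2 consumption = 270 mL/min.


RQ = VCO2 / VO2
RQ = 152 / 270
RQ = 0.563


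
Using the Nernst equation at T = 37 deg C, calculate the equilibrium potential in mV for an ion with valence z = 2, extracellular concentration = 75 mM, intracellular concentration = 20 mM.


E = (RT/(zF)) * ln(C_out/C_in)
T = 37 + 273.15 = 310.15 K
E = (8.314 * 310.15 / (2 * 96485)) * ln(75/20)
E = 17.66 mV


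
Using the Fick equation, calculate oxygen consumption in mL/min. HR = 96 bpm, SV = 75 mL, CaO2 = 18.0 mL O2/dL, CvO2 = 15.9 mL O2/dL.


CO = HR*SV = 96*75/1000 = 7.2 L/min
a-v O2 diff = 18.0 - 15.9 = 2.1 mL/dL
VO2 = CO * (CaO2-CvO2) * 10 dL/L
VO2 = 7.2 * 2.1 * 10
VO2 = 151.2 mL/min


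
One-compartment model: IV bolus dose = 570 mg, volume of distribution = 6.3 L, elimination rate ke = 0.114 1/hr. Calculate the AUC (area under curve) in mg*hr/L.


C0 = Dose/Vd = 570/6.3 = 90.4762 mg/L
AUC = C0/ke = 90.4762/0.114
AUC = 793.7 mg*hr/L


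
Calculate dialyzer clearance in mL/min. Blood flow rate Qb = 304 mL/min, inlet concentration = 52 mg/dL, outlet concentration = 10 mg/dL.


K = Qb * (Cb_in - Cb_out) / Cb_in
K = 304 * (52 - 10) / 52
K = 245.5 mL/min


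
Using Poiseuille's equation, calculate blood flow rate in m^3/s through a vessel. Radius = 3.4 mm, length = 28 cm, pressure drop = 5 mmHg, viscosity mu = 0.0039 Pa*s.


Q = pi*r^4*dP / (8*mu*L)
r = 0.0034 m, L = 0.28 m
dP = 5 mmHg = 666.61 Pa
Q = 3.2035e-05 m^3/s


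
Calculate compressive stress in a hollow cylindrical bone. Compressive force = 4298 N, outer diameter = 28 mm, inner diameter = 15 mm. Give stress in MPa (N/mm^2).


A = pi*(r_o^2 - r_i^2)
r_o = 14 mm, r_i = 7.5 mm
A = 439.038 mm^2
sigma = F/A = 4298 / 439.038
sigma = 9.79 MPa


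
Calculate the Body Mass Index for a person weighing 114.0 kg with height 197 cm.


BMI = weight / height^2
height = 197 cm = 1.97 m
BMI = 114.0 / 1.97^2
BMI = 29.37 kg/m^2


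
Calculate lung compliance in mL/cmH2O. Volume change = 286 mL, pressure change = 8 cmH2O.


C = dV / dP
C = 286 / 8
C = 35.75 mL/cmH2O


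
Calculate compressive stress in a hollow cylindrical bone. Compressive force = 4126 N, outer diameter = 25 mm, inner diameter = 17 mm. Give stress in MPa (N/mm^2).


A = pi*(r_o^2 - r_i^2)
r_o = 12.5 mm, r_i = 8.5 mm
A = 263.894 mm^2
sigma = F/A = 4126 / 263.894
sigma = 15.64 MPa


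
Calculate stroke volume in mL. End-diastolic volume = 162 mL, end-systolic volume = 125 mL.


SV = EDV - ESV
SV = 162 - 125
SV = 37 mL


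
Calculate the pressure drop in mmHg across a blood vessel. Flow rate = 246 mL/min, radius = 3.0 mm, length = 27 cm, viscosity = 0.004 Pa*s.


dP = 8*mu*L*Q / (pi*r^4)
Q = 246 mL/min = 4.1e-06 m^3/s
dP = 139.208 Pa = 139.208 / 133.322 mmHg = 1.044 mmHg


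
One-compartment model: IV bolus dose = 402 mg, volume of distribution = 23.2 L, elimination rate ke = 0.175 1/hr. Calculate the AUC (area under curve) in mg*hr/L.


C0 = Dose/Vd = 402/23.2 = 17.3276 mg/L
AUC = C0/ke = 17.3276/0.175
AUC = 99.01 mg*hr/L


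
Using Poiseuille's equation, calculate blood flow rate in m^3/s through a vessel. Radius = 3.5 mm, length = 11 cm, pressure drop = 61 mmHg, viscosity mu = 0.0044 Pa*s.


Q = pi*r^4*dP / (8*mu*L)
r = 0.0035 m, L = 0.11 m
dP = 61 mmHg = 8132.642 Pa
Q = 9.9019e-04 m^3/s


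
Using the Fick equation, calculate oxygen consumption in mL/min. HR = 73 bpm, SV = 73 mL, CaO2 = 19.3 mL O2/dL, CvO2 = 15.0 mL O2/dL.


CO = HR*SV = 73*73/1000 = 5.329 L/min
a-v O2 diff = 19.3 - 15.0 = 4.3 mL/dL
VO2 = CO * (CaO2-CvO2) * 10 dL/L
VO2 = 5.329 * 4.3 * 10
VO2 = 229.1 mL/min


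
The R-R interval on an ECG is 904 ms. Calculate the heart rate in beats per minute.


HR = 60 / RR_interval(s)
RR = 904 ms = 0.904 s
HR = 60 / 0.904 = 66.37 bpm


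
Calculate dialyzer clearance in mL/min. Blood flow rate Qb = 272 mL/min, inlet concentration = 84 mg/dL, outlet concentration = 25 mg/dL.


K = Qb * (Cb_in - Cb_out) / Cb_in
K = 272 * (84 - 25) / 84
K = 191 mL/min


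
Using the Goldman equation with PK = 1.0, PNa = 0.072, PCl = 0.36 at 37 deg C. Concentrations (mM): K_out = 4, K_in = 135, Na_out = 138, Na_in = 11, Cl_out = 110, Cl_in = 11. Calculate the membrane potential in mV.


Vm = (RT/F)*ln((PK*Ko + PNa*Nao + PCl*Cli)/(PK*Ki + PNa*Nai + PCl*Clo))
Numer = 17.896, Denom = 175.392
Vm = -61 mV


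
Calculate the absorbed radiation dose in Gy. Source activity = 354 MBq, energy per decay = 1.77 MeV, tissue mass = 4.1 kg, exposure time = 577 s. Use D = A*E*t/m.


A = 354 MBq = 3.5400e+08 Bq
E = 1.77 MeV = 2.83554e-13 J
D = A*E*t/m = 3.5400e+08*2.83554e-13*577/4.1
D = 0.01413 Gy


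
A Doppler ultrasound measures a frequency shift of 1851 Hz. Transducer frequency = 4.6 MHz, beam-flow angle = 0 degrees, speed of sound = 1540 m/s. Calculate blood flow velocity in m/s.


v = fd * c / (2 * f0 * cos(theta))
v = 1851 * 1540 / (2 * 4.6000e+06 * cos(0))
v = 0.3098 m/s


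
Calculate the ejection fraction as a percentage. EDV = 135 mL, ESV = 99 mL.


SV = EDV - ESV = 135 - 99 = 36 mL
EF = SV/EDV * 100 = 36/135 * 100
EF = 26.67%


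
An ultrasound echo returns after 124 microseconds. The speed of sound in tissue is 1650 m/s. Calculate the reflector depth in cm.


depth = c * t / 2
t = 124 us = 1.2400e-04 s
depth = 1650 * 1.2400e-04 / 2
depth = 0.1023 m = 10.23 cm


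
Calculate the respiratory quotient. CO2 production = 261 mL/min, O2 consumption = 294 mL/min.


RQ = VCO2 / VO2
RQ = 261 / 294
RQ = 0.8878


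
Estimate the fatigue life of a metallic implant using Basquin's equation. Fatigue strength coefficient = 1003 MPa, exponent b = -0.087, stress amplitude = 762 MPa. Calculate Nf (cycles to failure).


sigma_a = sigma_f' * (2Nf)^b
2Nf = (sigma_a/sigma_f')^(1/b)
2Nf = (762/1003)^(1/-0.087)
2Nf = 23.539252
Nf = 11.77


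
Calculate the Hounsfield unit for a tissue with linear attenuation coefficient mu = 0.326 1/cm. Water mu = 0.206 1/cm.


HU = ((mu_tissue - mu_water) / mu_water) * 1000
HU = ((0.326 - 0.206) / 0.206) * 1000
HU = 582.5


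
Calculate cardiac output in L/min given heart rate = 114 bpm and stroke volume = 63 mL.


CO = HR * SV
CO = 114 * 63 / 1000
CO = 7.182 L/min


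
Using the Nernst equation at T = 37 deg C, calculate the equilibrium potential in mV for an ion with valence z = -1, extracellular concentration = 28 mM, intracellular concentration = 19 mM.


E = (RT/(zF)) * ln(C_out/C_in)
T = 37 + 273.15 = 310.15 K
E = (8.314 * 310.15 / (-1 * 96485)) * ln(28/19)
E = -10.36 mV


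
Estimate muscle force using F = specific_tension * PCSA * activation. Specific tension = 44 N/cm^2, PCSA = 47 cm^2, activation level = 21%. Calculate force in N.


F = sigma * PCSA * activation
F = 44 * 47 * 0.21
F = 434.3 N


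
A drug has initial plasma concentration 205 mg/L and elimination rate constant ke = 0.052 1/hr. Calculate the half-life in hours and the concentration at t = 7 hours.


t_half = ln(2) / ke = 0.693147 / 0.052 = 13.33 hr
C(t) = C0 * exp(-ke*t) = 205 * exp(-0.052*7)
C(7) = 142.5 mg/L


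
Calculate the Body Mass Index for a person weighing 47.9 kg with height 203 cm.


BMI = weight / height^2
height = 203 cm = 2.03 m
BMI = 47.9 / 2.03^2
BMI = 11.62 kg/m^2


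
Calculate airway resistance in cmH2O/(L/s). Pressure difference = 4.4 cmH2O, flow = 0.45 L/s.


R = dP / flow
R = 4.4 / 0.45
R = 9.778 cmH2O/(L/s)


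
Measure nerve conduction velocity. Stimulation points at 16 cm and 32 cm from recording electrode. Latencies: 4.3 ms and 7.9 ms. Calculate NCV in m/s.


Distance = (32 - 16) / 100 = 0.16 m
dt = (7.9 - 4.3) / 1000 = 0.0036 s
NCV = dist / dt = 44.44 m/s


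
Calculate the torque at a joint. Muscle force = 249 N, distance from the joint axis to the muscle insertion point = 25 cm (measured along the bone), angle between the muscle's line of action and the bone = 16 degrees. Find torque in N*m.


Torque = F * d * sin(theta)   (moment arm = d*sin(theta))
d = 25 cm = 0.25 m
Torque = 249 * 0.25 * sin(16)
Torque = 17.16 N*m


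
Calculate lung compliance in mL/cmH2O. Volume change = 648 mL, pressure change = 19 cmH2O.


C = dV / dP
C = 648 / 19
C = 34.11 mL/cmH2O


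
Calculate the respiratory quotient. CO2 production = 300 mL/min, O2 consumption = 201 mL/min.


RQ = VCO2 / VO2
RQ = 300 / 201
RQ = 1.493


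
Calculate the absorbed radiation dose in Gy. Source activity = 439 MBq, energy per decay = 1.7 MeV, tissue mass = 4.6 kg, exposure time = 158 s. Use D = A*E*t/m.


A = 439 MBq = 4.3900e+08 Bq
E = 1.7 MeV = 2.7234e-13 J
D = A*E*t/m = 4.3900e+08*2.7234e-13*158/4.6
D = 0.004107 Gy


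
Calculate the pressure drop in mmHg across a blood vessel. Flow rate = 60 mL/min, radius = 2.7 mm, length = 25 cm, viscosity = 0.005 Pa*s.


dP = 8*mu*L*Q / (pi*r^4)
Q = 60 mL/min = 1e-06 m^3/s
dP = 59.8956 Pa = 59.8956 / 133.322 mmHg = 0.4493 mmHg


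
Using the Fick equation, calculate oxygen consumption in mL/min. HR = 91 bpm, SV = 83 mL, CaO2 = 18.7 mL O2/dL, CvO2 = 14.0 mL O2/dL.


CO = HR*SV = 91*83/1000 = 7.553 L/min
a-v O2 diff = 18.7 - 14.0 = 4.7 mL/dL
VO2 = CO * (CaO2-CvO2) * 10 dL/L
VO2 = 7.553 * 4.7 * 10
VO2 = 355 mL/min


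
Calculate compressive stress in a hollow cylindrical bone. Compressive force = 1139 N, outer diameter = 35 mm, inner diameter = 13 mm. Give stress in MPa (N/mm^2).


A = pi*(r_o^2 - r_i^2)
r_o = 17.5 mm, r_i = 6.5 mm
A = 829.38 mm^2
sigma = F/A = 1139 / 829.38
sigma = 1.373 MPa


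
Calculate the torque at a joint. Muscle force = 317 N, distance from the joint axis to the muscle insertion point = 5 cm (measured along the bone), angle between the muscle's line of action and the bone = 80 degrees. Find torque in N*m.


Torque = F * d * sin(theta)   (moment arm = d*sin(theta))
d = 5 cm = 0.05 m
Torque = 317 * 0.05 * sin(80)
Torque = 15.61 N*m


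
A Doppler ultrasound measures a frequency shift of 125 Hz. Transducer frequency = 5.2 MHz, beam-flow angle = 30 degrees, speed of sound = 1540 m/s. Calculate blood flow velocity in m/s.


v = fd * c / (2 * f0 * cos(theta))
v = 125 * 1540 / (2 * 5.2000e+06 * cos(30))
v = 0.02137 m/s


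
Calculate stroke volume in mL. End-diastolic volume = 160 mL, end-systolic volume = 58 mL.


SV = EDV - ESV
SV = 160 - 58
SV = 102 mL


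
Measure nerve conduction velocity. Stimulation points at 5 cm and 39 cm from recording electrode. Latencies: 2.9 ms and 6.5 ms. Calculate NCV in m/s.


Distance = (39 - 5) / 100 = 0.34 m
dt = (6.5 - 2.9) / 1000 = 0.0036 s
NCV = dist / dt = 94.44 m/s


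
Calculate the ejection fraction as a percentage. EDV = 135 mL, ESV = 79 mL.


SV = EDV - ESV = 135 - 79 = 56 mL
EF = SV/EDV * 100 = 56/135 * 100
EF = 41.48%


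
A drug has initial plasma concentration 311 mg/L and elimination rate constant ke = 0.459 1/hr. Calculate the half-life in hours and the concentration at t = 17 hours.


t_half = ln(2) / ke = 0.693147 / 0.459 = 1.51 hr
C(t) = C0 * exp(-ke*t) = 311 * exp(-0.459*17)
C(17) = 0.127 mg/L


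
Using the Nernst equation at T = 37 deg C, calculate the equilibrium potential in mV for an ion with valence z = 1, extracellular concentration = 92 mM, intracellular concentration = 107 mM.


E = (RT/(zF)) * ln(C_out/C_in)
T = 37 + 273.15 = 310.15 K
E = (8.314 * 310.15 / (1 * 96485)) * ln(92/107)
E = -4.037 mV


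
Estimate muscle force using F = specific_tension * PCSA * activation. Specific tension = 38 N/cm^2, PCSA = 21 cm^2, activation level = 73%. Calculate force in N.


F = sigma * PCSA * activation
F = 38 * 21 * 0.73
F = 582.5 N


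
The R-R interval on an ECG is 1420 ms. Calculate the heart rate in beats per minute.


HR = 60 / RR_interval(s)
RR = 1420 ms = 1.42 s
HR = 60 / 1.42 = 42.25 bpm


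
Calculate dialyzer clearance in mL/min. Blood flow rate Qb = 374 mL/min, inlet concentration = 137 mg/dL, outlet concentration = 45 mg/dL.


K = Qb * (Cb_in - Cb_out) / Cb_in
K = 374 * (137 - 45) / 137
K = 251.2 mL/min


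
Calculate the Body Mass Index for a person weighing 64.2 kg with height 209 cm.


BMI = weight / height^2
height = 209 cm = 2.09 m
BMI = 64.2 / 2.09^2
BMI = 14.7 kg/m^2


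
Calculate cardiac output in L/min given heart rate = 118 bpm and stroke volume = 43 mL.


CO = HR * SV
CO = 118 * 43 / 1000
CO = 5.074 L/min


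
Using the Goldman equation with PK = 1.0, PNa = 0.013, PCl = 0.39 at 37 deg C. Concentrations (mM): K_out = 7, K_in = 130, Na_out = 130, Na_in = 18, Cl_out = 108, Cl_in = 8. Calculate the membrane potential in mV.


Vm = (RT/F)*ln((PK*Ko + PNa*Nao + PCl*Cli)/(PK*Ki + PNa*Nai + PCl*Clo))
Numer = 11.81, Denom = 172.354
Vm = -71.64 mV


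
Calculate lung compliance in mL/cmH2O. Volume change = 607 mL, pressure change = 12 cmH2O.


C = dV / dP
C = 607 / 12
C = 50.58 mL/cmH2O


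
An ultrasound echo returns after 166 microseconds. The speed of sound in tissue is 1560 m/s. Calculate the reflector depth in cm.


depth = c * t / 2
t = 166 us = 1.6600e-04 s
depth = 1560 * 1.6600e-04 / 2
depth = 0.12948 m = 12.948 cm


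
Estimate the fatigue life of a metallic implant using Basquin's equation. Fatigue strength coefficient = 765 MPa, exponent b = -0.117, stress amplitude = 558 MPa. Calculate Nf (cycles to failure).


sigma_a = sigma_f' * (2Nf)^b
2Nf = (sigma_a/sigma_f')^(1/b)
2Nf = (558/765)^(1/-0.117)
2Nf = 14.831086
Nf = 7.416


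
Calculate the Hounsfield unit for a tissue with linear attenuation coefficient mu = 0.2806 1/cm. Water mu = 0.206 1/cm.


HU = ((mu_tissue - mu_water) / mu_water) * 1000
HU = ((0.2806 - 0.206) / 0.206) * 1000
HU = 362.1


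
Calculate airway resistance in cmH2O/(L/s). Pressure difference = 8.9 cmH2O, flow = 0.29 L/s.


R = dP / flow
R = 8.9 / 0.29
R = 30.69 cmH2O/(L/s)


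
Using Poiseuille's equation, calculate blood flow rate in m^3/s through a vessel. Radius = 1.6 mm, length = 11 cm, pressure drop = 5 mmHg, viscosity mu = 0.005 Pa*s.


Q = pi*r^4*dP / (8*mu*L)
r = 0.0016 m, L = 0.11 m
dP = 5 mmHg = 666.61 Pa
Q = 3.1192e-06 m^3/s


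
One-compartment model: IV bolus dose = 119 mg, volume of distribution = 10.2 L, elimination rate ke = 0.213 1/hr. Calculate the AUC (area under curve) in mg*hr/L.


C0 = Dose/Vd = 119/10.2 = 11.6667 mg/L
AUC = C0/ke = 11.6667/0.213
AUC = 54.77 mg*hr/L


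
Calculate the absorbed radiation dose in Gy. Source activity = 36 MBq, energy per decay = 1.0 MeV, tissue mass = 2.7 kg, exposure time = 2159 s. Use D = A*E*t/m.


A = 36 MBq = 3.6000e+07 Bq
E = 1.0 MeV = 1.602e-13 J
D = A*E*t/m = 3.6000e+07*1.602e-13*2159/2.7
D = 0.004612 Gy
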